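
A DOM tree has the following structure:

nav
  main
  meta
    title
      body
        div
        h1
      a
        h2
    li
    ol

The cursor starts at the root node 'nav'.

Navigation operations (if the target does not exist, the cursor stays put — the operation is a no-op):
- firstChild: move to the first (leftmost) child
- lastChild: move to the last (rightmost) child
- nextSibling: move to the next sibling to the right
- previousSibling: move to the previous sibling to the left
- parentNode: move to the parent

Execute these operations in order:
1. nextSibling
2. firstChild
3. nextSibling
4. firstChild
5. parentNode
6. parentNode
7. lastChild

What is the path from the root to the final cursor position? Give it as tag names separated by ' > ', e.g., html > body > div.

After 1 (nextSibling): nav (no-op, stayed)
After 2 (firstChild): main
After 3 (nextSibling): meta
After 4 (firstChild): title
After 5 (parentNode): meta
After 6 (parentNode): nav
After 7 (lastChild): meta

Answer: nav > meta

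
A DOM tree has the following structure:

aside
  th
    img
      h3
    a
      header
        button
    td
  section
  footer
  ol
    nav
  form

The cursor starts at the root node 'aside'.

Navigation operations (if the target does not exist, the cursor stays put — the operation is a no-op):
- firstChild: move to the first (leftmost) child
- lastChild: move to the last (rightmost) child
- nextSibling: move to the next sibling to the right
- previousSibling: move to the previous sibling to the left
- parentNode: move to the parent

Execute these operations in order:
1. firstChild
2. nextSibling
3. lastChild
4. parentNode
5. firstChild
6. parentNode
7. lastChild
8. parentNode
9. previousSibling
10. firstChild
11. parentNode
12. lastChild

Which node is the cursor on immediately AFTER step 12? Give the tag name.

After 1 (firstChild): th
After 2 (nextSibling): section
After 3 (lastChild): section (no-op, stayed)
After 4 (parentNode): aside
After 5 (firstChild): th
After 6 (parentNode): aside
After 7 (lastChild): form
After 8 (parentNode): aside
After 9 (previousSibling): aside (no-op, stayed)
After 10 (firstChild): th
After 11 (parentNode): aside
After 12 (lastChild): form

Answer: form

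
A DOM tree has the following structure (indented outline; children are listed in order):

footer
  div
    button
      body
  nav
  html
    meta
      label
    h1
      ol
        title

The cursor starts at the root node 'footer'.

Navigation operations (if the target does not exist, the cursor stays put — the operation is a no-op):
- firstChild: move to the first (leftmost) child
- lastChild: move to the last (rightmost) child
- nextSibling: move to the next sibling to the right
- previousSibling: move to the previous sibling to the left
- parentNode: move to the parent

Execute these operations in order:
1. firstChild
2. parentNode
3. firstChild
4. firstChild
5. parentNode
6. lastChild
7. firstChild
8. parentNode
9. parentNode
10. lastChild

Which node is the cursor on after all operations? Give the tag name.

After 1 (firstChild): div
After 2 (parentNode): footer
After 3 (firstChild): div
After 4 (firstChild): button
After 5 (parentNode): div
After 6 (lastChild): button
After 7 (firstChild): body
After 8 (parentNode): button
After 9 (parentNode): div
After 10 (lastChild): button

Answer: button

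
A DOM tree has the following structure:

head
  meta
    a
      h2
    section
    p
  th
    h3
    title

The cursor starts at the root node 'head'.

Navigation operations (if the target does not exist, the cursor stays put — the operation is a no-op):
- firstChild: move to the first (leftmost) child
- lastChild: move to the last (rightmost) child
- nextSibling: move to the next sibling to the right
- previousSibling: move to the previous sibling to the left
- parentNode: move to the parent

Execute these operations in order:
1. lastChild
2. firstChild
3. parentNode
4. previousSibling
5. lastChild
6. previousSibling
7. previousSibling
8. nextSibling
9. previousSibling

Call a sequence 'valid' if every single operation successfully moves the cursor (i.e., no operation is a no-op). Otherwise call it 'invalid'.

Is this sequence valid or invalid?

After 1 (lastChild): th
After 2 (firstChild): h3
After 3 (parentNode): th
After 4 (previousSibling): meta
After 5 (lastChild): p
After 6 (previousSibling): section
After 7 (previousSibling): a
After 8 (nextSibling): section
After 9 (previousSibling): a

Answer: valid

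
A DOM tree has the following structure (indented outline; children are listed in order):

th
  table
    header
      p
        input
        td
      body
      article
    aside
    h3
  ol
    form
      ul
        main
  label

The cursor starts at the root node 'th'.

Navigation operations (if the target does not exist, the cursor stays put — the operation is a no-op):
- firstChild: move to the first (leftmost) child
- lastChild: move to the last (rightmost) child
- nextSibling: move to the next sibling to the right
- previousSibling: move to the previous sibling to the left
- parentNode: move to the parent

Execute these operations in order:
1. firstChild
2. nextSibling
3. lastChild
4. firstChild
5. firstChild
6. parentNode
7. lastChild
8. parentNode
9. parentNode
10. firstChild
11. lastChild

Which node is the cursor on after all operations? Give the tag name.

Answer: main

Derivation:
After 1 (firstChild): table
After 2 (nextSibling): ol
After 3 (lastChild): form
After 4 (firstChild): ul
After 5 (firstChild): main
After 6 (parentNode): ul
After 7 (lastChild): main
After 8 (parentNode): ul
After 9 (parentNode): form
After 10 (firstChild): ul
After 11 (lastChild): main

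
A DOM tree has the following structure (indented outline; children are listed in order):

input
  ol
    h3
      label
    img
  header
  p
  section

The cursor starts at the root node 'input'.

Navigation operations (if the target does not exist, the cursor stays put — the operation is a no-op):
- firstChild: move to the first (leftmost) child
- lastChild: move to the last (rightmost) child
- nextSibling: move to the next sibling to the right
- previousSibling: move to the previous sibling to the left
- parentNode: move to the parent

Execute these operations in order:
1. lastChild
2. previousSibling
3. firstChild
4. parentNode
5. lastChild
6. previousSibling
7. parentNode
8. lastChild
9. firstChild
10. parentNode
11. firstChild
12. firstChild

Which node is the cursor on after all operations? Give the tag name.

Answer: h3

Derivation:
After 1 (lastChild): section
After 2 (previousSibling): p
After 3 (firstChild): p (no-op, stayed)
After 4 (parentNode): input
After 5 (lastChild): section
After 6 (previousSibling): p
After 7 (parentNode): input
After 8 (lastChild): section
After 9 (firstChild): section (no-op, stayed)
After 10 (parentNode): input
After 11 (firstChild): ol
After 12 (firstChild): h3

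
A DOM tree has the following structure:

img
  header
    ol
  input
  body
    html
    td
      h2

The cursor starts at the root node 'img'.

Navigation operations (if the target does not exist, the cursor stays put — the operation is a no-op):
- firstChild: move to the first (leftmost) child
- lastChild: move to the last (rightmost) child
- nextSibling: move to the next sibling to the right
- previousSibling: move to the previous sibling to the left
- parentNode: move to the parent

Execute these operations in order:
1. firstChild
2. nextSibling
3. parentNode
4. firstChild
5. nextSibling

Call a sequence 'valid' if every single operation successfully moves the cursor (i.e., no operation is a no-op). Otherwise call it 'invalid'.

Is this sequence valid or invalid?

After 1 (firstChild): header
After 2 (nextSibling): input
After 3 (parentNode): img
After 4 (firstChild): header
After 5 (nextSibling): input

Answer: valid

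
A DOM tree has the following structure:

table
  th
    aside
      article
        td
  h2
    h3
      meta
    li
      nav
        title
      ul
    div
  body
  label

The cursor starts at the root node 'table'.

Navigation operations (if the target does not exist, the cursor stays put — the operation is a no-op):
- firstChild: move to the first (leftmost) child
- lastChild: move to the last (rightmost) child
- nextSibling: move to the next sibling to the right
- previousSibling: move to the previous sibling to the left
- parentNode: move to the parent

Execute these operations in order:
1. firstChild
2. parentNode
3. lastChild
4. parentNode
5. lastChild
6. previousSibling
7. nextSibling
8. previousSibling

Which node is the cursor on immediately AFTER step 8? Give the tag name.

After 1 (firstChild): th
After 2 (parentNode): table
After 3 (lastChild): label
After 4 (parentNode): table
After 5 (lastChild): label
After 6 (previousSibling): body
After 7 (nextSibling): label
After 8 (previousSibling): body

Answer: body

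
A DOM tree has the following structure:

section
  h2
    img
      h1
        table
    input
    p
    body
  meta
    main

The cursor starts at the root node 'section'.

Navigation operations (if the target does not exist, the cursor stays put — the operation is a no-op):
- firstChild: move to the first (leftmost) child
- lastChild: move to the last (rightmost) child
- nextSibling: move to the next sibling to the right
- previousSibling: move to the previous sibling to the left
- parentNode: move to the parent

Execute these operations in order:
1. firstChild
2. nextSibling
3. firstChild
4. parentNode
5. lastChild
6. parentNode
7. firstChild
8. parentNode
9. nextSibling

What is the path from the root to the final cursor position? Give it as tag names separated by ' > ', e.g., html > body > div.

After 1 (firstChild): h2
After 2 (nextSibling): meta
After 3 (firstChild): main
After 4 (parentNode): meta
After 5 (lastChild): main
After 6 (parentNode): meta
After 7 (firstChild): main
After 8 (parentNode): meta
After 9 (nextSibling): meta (no-op, stayed)

Answer: section > meta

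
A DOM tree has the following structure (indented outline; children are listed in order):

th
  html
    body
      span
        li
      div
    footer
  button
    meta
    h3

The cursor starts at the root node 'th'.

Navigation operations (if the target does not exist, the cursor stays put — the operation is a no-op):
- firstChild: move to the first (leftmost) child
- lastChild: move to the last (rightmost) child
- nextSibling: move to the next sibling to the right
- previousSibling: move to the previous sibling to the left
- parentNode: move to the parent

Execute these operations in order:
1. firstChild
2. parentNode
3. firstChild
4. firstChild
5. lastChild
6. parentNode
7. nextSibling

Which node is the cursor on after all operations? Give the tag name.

After 1 (firstChild): html
After 2 (parentNode): th
After 3 (firstChild): html
After 4 (firstChild): body
After 5 (lastChild): div
After 6 (parentNode): body
After 7 (nextSibling): footer

Answer: footer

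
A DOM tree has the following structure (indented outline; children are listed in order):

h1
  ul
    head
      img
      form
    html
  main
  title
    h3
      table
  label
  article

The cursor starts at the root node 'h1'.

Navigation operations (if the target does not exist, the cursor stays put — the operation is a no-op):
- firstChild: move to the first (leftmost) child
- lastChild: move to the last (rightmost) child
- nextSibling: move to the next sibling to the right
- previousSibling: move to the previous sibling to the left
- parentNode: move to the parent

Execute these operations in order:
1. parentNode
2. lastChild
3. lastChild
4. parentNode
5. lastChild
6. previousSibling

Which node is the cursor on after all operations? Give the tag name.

After 1 (parentNode): h1 (no-op, stayed)
After 2 (lastChild): article
After 3 (lastChild): article (no-op, stayed)
After 4 (parentNode): h1
After 5 (lastChild): article
After 6 (previousSibling): label

Answer: label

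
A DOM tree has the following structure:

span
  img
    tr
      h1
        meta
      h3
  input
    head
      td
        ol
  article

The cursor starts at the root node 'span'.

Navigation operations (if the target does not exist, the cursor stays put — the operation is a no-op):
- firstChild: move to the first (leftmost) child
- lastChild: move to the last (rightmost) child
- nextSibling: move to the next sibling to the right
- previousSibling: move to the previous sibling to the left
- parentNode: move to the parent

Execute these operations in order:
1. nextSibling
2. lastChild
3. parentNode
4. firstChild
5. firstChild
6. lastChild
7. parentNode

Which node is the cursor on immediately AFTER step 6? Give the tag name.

After 1 (nextSibling): span (no-op, stayed)
After 2 (lastChild): article
After 3 (parentNode): span
After 4 (firstChild): img
After 5 (firstChild): tr
After 6 (lastChild): h3

Answer: h3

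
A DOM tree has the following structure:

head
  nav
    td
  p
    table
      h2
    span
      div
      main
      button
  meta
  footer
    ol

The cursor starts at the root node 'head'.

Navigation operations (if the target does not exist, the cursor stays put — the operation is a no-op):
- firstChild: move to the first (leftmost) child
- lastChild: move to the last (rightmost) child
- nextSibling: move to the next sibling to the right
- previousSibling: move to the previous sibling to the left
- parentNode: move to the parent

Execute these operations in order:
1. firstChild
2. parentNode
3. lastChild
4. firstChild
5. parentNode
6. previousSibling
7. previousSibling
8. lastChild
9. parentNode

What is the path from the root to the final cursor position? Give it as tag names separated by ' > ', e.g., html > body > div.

After 1 (firstChild): nav
After 2 (parentNode): head
After 3 (lastChild): footer
After 4 (firstChild): ol
After 5 (parentNode): footer
After 6 (previousSibling): meta
After 7 (previousSibling): p
After 8 (lastChild): span
After 9 (parentNode): p

Answer: head > p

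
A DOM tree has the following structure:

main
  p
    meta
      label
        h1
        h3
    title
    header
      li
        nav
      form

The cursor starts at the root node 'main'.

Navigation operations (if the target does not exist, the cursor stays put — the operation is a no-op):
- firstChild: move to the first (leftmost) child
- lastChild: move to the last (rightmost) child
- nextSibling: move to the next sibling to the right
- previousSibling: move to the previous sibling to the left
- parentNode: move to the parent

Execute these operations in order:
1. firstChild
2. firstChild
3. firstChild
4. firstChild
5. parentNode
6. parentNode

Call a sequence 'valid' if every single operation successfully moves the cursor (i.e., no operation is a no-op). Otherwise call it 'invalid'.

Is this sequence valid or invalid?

After 1 (firstChild): p
After 2 (firstChild): meta
After 3 (firstChild): label
After 4 (firstChild): h1
After 5 (parentNode): label
After 6 (parentNode): meta

Answer: valid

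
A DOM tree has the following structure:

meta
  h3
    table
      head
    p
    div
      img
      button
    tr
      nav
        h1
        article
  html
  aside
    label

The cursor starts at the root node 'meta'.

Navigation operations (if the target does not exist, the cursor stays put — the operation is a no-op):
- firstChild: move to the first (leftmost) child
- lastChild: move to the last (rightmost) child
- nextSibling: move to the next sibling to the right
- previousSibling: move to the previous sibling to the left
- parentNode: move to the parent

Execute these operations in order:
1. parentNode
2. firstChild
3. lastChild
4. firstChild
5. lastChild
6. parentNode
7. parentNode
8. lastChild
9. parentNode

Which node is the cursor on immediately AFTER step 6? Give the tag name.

Answer: nav

Derivation:
After 1 (parentNode): meta (no-op, stayed)
After 2 (firstChild): h3
After 3 (lastChild): tr
After 4 (firstChild): nav
After 5 (lastChild): article
After 6 (parentNode): nav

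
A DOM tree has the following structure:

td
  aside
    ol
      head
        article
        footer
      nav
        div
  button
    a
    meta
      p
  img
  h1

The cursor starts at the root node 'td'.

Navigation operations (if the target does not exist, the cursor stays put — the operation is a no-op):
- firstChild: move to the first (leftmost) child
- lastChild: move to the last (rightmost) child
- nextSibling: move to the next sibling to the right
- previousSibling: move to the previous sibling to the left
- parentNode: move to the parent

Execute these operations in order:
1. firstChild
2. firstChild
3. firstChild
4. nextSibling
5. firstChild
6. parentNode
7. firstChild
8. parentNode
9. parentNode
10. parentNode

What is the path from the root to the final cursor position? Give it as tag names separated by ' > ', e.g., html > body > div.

Answer: td > aside

Derivation:
After 1 (firstChild): aside
After 2 (firstChild): ol
After 3 (firstChild): head
After 4 (nextSibling): nav
After 5 (firstChild): div
After 6 (parentNode): nav
After 7 (firstChild): div
After 8 (parentNode): nav
After 9 (parentNode): ol
After 10 (parentNode): aside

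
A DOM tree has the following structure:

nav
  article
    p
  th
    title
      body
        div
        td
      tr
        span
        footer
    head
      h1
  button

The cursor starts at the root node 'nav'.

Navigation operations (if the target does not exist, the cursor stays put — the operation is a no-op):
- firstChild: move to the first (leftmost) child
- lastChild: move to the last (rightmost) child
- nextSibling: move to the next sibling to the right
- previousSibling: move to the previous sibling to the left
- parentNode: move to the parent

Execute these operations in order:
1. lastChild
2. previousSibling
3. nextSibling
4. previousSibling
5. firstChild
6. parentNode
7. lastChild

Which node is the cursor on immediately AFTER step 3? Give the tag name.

After 1 (lastChild): button
After 2 (previousSibling): th
After 3 (nextSibling): button

Answer: button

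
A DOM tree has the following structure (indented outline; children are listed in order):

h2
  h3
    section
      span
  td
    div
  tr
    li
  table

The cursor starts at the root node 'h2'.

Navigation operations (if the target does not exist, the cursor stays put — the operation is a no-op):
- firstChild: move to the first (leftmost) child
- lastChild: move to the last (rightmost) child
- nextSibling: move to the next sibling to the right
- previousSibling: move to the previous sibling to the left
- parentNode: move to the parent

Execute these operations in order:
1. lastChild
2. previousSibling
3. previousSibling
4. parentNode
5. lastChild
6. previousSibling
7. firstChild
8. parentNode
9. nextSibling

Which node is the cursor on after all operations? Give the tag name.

After 1 (lastChild): table
After 2 (previousSibling): tr
After 3 (previousSibling): td
After 4 (parentNode): h2
After 5 (lastChild): table
After 6 (previousSibling): tr
After 7 (firstChild): li
After 8 (parentNode): tr
After 9 (nextSibling): table

Answer: table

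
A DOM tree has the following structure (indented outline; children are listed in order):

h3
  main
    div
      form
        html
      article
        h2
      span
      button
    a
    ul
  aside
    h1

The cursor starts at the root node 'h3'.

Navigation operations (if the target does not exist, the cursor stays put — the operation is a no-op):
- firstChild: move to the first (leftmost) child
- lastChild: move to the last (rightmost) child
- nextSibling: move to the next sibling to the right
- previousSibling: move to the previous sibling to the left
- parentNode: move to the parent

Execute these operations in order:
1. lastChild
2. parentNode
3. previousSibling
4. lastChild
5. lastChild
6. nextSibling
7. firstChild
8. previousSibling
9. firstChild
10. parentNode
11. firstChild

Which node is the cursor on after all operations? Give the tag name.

After 1 (lastChild): aside
After 2 (parentNode): h3
After 3 (previousSibling): h3 (no-op, stayed)
After 4 (lastChild): aside
After 5 (lastChild): h1
After 6 (nextSibling): h1 (no-op, stayed)
After 7 (firstChild): h1 (no-op, stayed)
After 8 (previousSibling): h1 (no-op, stayed)
After 9 (firstChild): h1 (no-op, stayed)
After 10 (parentNode): aside
After 11 (firstChild): h1

Answer: h1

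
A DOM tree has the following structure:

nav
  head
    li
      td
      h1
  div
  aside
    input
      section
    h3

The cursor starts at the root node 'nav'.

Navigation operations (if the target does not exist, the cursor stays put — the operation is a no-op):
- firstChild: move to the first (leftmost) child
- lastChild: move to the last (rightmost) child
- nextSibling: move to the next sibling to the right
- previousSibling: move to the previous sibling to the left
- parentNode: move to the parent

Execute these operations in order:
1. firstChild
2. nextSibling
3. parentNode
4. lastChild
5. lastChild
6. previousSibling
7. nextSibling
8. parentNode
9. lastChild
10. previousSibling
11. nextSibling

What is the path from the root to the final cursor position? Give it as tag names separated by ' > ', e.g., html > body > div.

After 1 (firstChild): head
After 2 (nextSibling): div
After 3 (parentNode): nav
After 4 (lastChild): aside
After 5 (lastChild): h3
After 6 (previousSibling): input
After 7 (nextSibling): h3
After 8 (parentNode): aside
After 9 (lastChild): h3
After 10 (previousSibling): input
After 11 (nextSibling): h3

Answer: nav > aside > h3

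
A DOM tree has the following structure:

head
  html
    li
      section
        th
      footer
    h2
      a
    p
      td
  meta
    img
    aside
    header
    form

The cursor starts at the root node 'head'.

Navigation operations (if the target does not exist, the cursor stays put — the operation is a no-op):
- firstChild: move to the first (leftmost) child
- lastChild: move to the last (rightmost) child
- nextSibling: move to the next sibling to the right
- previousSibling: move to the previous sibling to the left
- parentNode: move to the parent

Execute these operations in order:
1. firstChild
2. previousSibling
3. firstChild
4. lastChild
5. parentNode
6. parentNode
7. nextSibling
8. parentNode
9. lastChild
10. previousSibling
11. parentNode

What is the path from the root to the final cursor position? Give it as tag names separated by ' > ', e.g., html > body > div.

Answer: head

Derivation:
After 1 (firstChild): html
After 2 (previousSibling): html (no-op, stayed)
After 3 (firstChild): li
After 4 (lastChild): footer
After 5 (parentNode): li
After 6 (parentNode): html
After 7 (nextSibling): meta
After 8 (parentNode): head
After 9 (lastChild): meta
After 10 (previousSibling): html
After 11 (parentNode): head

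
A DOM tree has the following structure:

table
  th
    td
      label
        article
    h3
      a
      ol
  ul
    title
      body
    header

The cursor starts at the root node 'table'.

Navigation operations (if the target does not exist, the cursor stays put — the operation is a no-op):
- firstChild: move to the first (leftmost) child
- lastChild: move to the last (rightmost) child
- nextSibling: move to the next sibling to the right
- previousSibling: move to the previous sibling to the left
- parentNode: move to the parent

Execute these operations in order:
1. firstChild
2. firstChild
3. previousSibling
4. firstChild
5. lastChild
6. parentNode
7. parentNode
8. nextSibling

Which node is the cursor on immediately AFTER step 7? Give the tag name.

After 1 (firstChild): th
After 2 (firstChild): td
After 3 (previousSibling): td (no-op, stayed)
After 4 (firstChild): label
After 5 (lastChild): article
After 6 (parentNode): label
After 7 (parentNode): td

Answer: td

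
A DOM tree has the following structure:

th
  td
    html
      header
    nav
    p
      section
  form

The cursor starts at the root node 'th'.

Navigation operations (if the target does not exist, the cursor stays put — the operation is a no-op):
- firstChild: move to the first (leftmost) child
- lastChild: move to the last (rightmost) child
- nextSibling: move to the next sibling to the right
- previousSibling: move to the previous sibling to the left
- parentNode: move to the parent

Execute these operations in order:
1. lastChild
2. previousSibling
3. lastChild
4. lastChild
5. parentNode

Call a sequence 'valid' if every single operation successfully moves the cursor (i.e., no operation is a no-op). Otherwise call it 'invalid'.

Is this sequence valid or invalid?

Answer: valid

Derivation:
After 1 (lastChild): form
After 2 (previousSibling): td
After 3 (lastChild): p
After 4 (lastChild): section
After 5 (parentNode): p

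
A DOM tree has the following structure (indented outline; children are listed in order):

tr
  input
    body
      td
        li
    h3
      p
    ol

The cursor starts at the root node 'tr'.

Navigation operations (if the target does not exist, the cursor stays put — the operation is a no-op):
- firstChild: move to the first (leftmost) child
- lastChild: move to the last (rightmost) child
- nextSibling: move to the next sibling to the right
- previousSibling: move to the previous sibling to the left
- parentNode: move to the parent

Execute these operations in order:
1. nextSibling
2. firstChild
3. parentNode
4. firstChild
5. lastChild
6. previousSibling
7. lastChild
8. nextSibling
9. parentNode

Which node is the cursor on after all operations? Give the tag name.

After 1 (nextSibling): tr (no-op, stayed)
After 2 (firstChild): input
After 3 (parentNode): tr
After 4 (firstChild): input
After 5 (lastChild): ol
After 6 (previousSibling): h3
After 7 (lastChild): p
After 8 (nextSibling): p (no-op, stayed)
After 9 (parentNode): h3

Answer: h3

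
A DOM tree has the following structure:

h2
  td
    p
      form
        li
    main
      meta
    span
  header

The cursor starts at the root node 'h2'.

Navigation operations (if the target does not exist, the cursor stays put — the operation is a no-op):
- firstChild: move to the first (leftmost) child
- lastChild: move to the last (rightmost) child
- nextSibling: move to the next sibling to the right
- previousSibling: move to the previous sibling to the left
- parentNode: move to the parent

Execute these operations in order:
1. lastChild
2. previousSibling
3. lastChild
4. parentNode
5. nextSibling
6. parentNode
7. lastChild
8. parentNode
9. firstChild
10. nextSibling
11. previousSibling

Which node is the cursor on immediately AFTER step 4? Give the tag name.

Answer: td

Derivation:
After 1 (lastChild): header
After 2 (previousSibling): td
After 3 (lastChild): span
After 4 (parentNode): td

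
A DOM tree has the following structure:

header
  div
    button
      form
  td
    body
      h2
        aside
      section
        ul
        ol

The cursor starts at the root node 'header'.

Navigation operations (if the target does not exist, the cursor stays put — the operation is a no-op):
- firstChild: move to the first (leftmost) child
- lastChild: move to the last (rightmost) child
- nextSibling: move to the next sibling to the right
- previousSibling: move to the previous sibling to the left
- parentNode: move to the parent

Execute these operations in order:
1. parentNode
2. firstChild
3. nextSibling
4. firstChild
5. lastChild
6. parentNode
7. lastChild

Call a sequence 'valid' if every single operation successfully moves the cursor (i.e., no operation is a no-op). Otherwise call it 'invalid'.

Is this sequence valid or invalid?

After 1 (parentNode): header (no-op, stayed)
After 2 (firstChild): div
After 3 (nextSibling): td
After 4 (firstChild): body
After 5 (lastChild): section
After 6 (parentNode): body
After 7 (lastChild): section

Answer: invalid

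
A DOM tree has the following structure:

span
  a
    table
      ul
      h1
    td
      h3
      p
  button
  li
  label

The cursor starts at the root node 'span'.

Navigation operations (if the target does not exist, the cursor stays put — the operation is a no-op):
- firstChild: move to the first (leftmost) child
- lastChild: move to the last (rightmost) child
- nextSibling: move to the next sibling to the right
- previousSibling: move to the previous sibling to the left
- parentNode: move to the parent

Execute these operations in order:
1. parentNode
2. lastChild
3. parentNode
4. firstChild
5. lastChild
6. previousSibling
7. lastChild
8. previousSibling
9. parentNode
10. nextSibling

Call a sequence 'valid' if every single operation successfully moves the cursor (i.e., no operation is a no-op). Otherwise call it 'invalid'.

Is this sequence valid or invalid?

After 1 (parentNode): span (no-op, stayed)
After 2 (lastChild): label
After 3 (parentNode): span
After 4 (firstChild): a
After 5 (lastChild): td
After 6 (previousSibling): table
After 7 (lastChild): h1
After 8 (previousSibling): ul
After 9 (parentNode): table
After 10 (nextSibling): td

Answer: invalid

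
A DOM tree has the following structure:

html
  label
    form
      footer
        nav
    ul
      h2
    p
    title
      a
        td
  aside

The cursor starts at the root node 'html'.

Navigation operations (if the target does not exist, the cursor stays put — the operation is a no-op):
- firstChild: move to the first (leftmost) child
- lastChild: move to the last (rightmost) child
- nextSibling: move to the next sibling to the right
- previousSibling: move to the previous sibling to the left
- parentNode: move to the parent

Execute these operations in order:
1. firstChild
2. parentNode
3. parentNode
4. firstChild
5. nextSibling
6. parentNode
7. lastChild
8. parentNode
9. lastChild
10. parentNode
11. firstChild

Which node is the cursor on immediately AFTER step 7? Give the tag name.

After 1 (firstChild): label
After 2 (parentNode): html
After 3 (parentNode): html (no-op, stayed)
After 4 (firstChild): label
After 5 (nextSibling): aside
After 6 (parentNode): html
After 7 (lastChild): aside

Answer: aside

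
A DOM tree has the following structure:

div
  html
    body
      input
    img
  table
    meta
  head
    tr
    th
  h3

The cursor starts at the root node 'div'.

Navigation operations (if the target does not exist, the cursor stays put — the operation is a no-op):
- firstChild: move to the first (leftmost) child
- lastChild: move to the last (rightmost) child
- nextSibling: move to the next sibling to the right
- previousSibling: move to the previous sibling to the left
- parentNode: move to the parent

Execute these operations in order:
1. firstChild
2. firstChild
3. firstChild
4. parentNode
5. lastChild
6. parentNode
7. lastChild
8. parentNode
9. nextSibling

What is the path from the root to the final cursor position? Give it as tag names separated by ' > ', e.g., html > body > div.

Answer: div > html > img

Derivation:
After 1 (firstChild): html
After 2 (firstChild): body
After 3 (firstChild): input
After 4 (parentNode): body
After 5 (lastChild): input
After 6 (parentNode): body
After 7 (lastChild): input
After 8 (parentNode): body
After 9 (nextSibling): img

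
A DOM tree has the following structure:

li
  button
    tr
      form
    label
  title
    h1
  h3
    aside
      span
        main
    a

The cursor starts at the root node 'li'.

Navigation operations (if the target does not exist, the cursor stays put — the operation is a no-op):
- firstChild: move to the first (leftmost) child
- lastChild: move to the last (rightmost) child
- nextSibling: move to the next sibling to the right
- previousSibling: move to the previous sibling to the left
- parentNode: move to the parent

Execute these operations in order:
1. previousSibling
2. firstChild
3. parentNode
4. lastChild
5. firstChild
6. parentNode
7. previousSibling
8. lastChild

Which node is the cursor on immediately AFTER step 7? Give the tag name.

After 1 (previousSibling): li (no-op, stayed)
After 2 (firstChild): button
After 3 (parentNode): li
After 4 (lastChild): h3
After 5 (firstChild): aside
After 6 (parentNode): h3
After 7 (previousSibling): title

Answer: title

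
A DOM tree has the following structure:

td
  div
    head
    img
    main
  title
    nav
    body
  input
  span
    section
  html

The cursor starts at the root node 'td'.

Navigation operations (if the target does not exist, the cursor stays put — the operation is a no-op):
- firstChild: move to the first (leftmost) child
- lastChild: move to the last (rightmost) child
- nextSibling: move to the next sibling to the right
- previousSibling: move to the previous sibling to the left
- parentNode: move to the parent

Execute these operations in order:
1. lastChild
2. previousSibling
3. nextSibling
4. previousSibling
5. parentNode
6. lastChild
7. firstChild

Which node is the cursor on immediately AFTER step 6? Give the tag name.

Answer: html

Derivation:
After 1 (lastChild): html
After 2 (previousSibling): span
After 3 (nextSibling): html
After 4 (previousSibling): span
After 5 (parentNode): td
After 6 (lastChild): html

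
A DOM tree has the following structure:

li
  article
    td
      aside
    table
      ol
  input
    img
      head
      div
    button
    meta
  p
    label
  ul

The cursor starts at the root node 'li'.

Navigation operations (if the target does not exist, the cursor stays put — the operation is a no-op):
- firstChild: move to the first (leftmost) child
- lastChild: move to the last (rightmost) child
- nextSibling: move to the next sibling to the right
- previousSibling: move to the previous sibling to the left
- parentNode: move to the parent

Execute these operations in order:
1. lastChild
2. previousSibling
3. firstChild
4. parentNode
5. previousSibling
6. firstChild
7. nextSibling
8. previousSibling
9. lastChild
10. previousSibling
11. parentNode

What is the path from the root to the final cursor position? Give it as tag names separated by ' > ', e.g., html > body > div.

After 1 (lastChild): ul
After 2 (previousSibling): p
After 3 (firstChild): label
After 4 (parentNode): p
After 5 (previousSibling): input
After 6 (firstChild): img
After 7 (nextSibling): button
After 8 (previousSibling): img
After 9 (lastChild): div
After 10 (previousSibling): head
After 11 (parentNode): img

Answer: li > input > img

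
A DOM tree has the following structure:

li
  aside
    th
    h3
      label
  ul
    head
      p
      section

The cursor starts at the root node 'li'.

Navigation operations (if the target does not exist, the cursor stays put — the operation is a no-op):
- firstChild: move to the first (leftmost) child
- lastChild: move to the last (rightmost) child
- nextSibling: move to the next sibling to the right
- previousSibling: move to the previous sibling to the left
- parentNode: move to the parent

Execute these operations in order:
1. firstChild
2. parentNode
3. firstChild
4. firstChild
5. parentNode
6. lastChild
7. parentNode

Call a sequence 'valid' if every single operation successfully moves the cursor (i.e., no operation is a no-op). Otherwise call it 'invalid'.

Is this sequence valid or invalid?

After 1 (firstChild): aside
After 2 (parentNode): li
After 3 (firstChild): aside
After 4 (firstChild): th
After 5 (parentNode): aside
After 6 (lastChild): h3
After 7 (parentNode): aside

Answer: valid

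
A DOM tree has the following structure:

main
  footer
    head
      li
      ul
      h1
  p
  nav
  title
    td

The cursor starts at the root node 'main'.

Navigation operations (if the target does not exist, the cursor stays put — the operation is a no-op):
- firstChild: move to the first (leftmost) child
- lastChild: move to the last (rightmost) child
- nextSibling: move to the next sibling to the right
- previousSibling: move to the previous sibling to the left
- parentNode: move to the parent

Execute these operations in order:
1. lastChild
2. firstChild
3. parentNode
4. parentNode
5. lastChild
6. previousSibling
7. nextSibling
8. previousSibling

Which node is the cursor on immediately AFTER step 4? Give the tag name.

After 1 (lastChild): title
After 2 (firstChild): td
After 3 (parentNode): title
After 4 (parentNode): main

Answer: main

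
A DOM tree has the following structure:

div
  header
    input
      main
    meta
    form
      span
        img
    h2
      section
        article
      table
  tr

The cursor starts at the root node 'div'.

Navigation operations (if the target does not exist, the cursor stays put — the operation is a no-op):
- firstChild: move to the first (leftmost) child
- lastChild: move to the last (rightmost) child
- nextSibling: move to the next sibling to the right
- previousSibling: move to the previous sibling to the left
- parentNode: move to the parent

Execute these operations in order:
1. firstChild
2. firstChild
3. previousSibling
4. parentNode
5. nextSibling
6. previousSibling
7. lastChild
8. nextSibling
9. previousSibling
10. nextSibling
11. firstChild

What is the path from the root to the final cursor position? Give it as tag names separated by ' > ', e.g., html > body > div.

Answer: div > header > h2 > section

Derivation:
After 1 (firstChild): header
After 2 (firstChild): input
After 3 (previousSibling): input (no-op, stayed)
After 4 (parentNode): header
After 5 (nextSibling): tr
After 6 (previousSibling): header
After 7 (lastChild): h2
After 8 (nextSibling): h2 (no-op, stayed)
After 9 (previousSibling): form
After 10 (nextSibling): h2
After 11 (firstChild): section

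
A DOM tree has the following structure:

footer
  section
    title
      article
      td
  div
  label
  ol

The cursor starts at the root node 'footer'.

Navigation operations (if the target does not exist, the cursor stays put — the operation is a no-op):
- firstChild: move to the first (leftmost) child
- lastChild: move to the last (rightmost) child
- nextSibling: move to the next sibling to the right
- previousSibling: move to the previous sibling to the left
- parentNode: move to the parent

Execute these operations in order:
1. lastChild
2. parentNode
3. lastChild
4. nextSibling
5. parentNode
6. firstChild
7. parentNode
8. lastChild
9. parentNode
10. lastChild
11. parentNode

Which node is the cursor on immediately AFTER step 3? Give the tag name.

After 1 (lastChild): ol
After 2 (parentNode): footer
After 3 (lastChild): ol

Answer: ol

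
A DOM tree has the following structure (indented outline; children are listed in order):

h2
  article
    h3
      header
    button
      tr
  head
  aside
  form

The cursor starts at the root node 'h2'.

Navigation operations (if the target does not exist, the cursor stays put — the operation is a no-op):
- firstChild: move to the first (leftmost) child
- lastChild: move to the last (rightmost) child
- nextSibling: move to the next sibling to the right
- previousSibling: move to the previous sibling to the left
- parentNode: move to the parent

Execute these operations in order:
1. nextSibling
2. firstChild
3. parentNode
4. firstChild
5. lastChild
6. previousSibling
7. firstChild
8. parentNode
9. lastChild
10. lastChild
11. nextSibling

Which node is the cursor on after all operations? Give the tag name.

Answer: header

Derivation:
After 1 (nextSibling): h2 (no-op, stayed)
After 2 (firstChild): article
After 3 (parentNode): h2
After 4 (firstChild): article
After 5 (lastChild): button
After 6 (previousSibling): h3
After 7 (firstChild): header
After 8 (parentNode): h3
After 9 (lastChild): header
After 10 (lastChild): header (no-op, stayed)
After 11 (nextSibling): header (no-op, stayed)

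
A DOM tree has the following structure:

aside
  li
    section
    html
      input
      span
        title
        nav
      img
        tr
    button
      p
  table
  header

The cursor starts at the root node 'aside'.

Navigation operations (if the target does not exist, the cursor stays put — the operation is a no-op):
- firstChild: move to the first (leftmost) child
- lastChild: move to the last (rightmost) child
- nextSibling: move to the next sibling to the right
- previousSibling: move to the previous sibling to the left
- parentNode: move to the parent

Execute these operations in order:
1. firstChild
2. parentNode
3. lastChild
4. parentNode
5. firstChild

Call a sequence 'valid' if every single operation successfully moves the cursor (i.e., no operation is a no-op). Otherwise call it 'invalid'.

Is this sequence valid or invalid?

Answer: valid

Derivation:
After 1 (firstChild): li
After 2 (parentNode): aside
After 3 (lastChild): header
After 4 (parentNode): aside
After 5 (firstChild): li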